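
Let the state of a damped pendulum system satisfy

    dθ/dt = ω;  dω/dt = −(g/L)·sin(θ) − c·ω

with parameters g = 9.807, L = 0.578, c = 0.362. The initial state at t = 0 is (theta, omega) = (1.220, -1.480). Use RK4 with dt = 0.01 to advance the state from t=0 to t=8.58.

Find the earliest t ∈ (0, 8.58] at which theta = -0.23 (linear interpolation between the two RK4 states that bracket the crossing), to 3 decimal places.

t=0.000: state=(1.220, -1.480)
step 1 (dt=0.01): k1=(-1.480, -15.398), k2=(-1.557, -15.327), k3=(-1.557, -15.324), k4=(-1.633, -15.250); state += dt/6·(k1+2k2+2k3+k4)
t=0.010: state=(1.204, -1.633)
t=0.020: state=(1.187, -1.785)
t=0.030: state=(1.169, -1.935)
t=0.390: state=(-0.203, -4.444)
next step: t=0.400: state=(-0.247, -4.390) — theta has crossed -0.23
linear interpolation between t=0.390 (-0.20280) and t=0.400 (-0.24698) → t≈0.396

t = 0.396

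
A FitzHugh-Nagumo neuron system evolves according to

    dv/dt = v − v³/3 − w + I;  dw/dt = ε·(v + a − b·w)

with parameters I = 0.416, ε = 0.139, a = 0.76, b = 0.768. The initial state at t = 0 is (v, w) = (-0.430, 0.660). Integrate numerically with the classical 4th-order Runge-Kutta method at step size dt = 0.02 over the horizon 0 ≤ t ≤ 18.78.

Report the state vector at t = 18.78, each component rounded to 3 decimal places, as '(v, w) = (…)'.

(v, w) = (-0.514, -0.140)

t=0.000: state=(-0.430, 0.660)
step 1 (dt=0.02): k1=(-0.647, -0.025), k2=(-0.653, -0.025), k3=(-0.653, -0.025), k4=(-0.658, -0.026); state += dt/6·(k1+2k2+2k3+k4)
t=0.020: state=(-0.443, 0.659)
t=0.040: state=(-0.456, 0.659)
t=0.060: state=(-0.470, 0.658)
continuing one RK4 step at a time; state shown every 50 steps (Δt=1):
t=1.000: state=(-1.234, 0.584)
t=2.000: state=(-1.668, 0.426)
t=3.000: state=(-1.679, 0.261)
t=4.000: state=(-1.609, 0.118)
t=5.000: state=(-1.529, -0.001)
t=6.000: state=(-1.450, -0.097)
t=7.000: state=(-1.372, -0.173)
t=8.000: state=(-1.295, -0.231)
t=9.000: state=(-1.220, -0.273)
t=10.000: state=(-1.147, -0.301)
t=11.000: state=(-1.074, -0.317)
t=12.000: state=(-1.003, -0.321)
t=13.000: state=(-0.933, -0.316)
t=14.000: state=(-0.864, -0.302)
t=15.000: state=(-0.794, -0.281)
t=16.000: state=(-0.725, -0.252)
t=17.000: state=(-0.653, -0.217)
t=18.000: state=(-0.578, -0.176)
t=18.780: state=(-0.514, -0.140)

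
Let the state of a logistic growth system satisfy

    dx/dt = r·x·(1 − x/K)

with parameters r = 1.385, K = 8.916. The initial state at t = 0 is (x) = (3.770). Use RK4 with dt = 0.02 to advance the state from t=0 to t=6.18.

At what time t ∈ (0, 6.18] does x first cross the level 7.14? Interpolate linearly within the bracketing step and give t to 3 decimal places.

t = 1.229

t=0.000: state=(3.770)
step 1 (dt=0.02): k1=(3.014), k2=(3.020), k3=(3.020), k4=(3.026); state += dt/6·(k1+2k2+2k3+k4)
t=0.020: state=(3.830)
t=0.040: state=(3.891)
t=0.060: state=(3.952)
continuing one RK4 step at a time; state shown every 10 steps (Δt=0.2):
t=0.200: state=(4.382)
t=0.400: state=(4.997)
t=0.600: state=(5.591)
t=0.800: state=(6.146)
t=1.000: state=(6.645)
t=1.200: state=(7.082)
t=1.220: state=(7.122)
next step: t=1.240: state=(7.161) — x has crossed 7.14
linear interpolation between t=1.220 (7.12173) and t=1.240 (7.16111) → t≈1.229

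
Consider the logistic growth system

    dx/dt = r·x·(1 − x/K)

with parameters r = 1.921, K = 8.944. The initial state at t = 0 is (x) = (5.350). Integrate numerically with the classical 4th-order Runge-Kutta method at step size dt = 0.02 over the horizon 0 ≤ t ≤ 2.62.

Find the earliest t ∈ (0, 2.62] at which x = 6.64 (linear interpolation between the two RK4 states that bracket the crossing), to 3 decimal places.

t = 0.344

t=0.000: state=(5.350)
step 1 (dt=0.02): k1=(4.130), k2=(4.114), k3=(4.114), k4=(4.097); state += dt/6·(k1+2k2+2k3+k4)
t=0.020: state=(5.432)
t=0.040: state=(5.514)
t=0.060: state=(5.595)
continuing one RK4 step at a time; state shown every 5 steps (Δt=0.1):
t=0.100: state=(5.754)
t=0.200: state=(6.137)
t=0.300: state=(6.493)
t=0.340: state=(6.627)
next step: t=0.360: state=(6.692) — x has crossed 6.64
linear interpolation between t=0.340 (6.62716) and t=0.360 (6.69250) → t≈0.344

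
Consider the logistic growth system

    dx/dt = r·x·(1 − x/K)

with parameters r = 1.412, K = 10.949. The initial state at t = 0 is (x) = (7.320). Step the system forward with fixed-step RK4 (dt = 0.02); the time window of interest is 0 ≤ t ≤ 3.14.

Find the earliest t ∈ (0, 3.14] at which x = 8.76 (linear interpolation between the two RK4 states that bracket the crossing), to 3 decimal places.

t=0.000: state=(7.320)
step 1 (dt=0.02): k1=(3.426), k2=(3.409), k3=(3.409), k4=(3.393); state += dt/6·(k1+2k2+2k3+k4)
t=0.020: state=(7.388)
t=0.040: state=(7.456)
t=0.060: state=(7.523)
continuing one RK4 step at a time; state shown every 10 steps (Δt=0.2):
t=0.200: state=(7.970)
t=0.400: state=(8.542)
t=0.480: state=(8.747)
next step: t=0.500: state=(8.796) — x has crossed 8.76
linear interpolation between t=0.480 (8.74712) and t=0.500 (8.79638) → t≈0.485

t = 0.485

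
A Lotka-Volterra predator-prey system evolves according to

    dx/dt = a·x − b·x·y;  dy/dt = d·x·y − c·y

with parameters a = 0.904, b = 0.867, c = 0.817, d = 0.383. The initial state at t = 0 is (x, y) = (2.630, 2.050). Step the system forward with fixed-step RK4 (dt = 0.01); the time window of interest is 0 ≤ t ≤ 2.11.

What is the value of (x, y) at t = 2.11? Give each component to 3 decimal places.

t=0.000: state=(2.630, 2.050)
step 1 (dt=0.01): k1=(-2.297, 0.390), k2=(-2.291, 0.381), k3=(-2.291, 0.381), k4=(-2.286, 0.373); state += dt/6·(k1+2k2+2k3+k4)
t=0.010: state=(2.607, 2.054)
t=0.020: state=(2.584, 2.057)
t=0.030: state=(2.562, 2.061)
continuing one RK4 step at a time; state shown every 10 steps (Δt=0.1):
t=0.100: state=(2.407, 2.080)
t=0.200: state=(2.198, 2.094)
t=0.300: state=(2.007, 2.091)
t=0.400: state=(1.833, 2.074)
t=0.500: state=(1.679, 2.044)
t=0.600: state=(1.542, 2.004)
t=0.700: state=(1.421, 1.954)
t=0.800: state=(1.316, 1.898)
t=0.900: state=(1.226, 1.836)
t=1.000: state=(1.147, 1.770)
t=1.100: state=(1.080, 1.703)
t=1.200: state=(1.023, 1.633)
t=1.300: state=(0.975, 1.564)
t=1.400: state=(0.935, 1.495)
t=1.500: state=(0.902, 1.427)
t=1.600: state=(0.875, 1.361)
t=1.700: state=(0.853, 1.296)
t=1.800: state=(0.837, 1.234)
t=1.900: state=(0.825, 1.174)
t=2.000: state=(0.818, 1.116)
t=2.100: state=(0.815, 1.061)
t=2.110: state=(0.815, 1.056)

(x, y) = (0.815, 1.056)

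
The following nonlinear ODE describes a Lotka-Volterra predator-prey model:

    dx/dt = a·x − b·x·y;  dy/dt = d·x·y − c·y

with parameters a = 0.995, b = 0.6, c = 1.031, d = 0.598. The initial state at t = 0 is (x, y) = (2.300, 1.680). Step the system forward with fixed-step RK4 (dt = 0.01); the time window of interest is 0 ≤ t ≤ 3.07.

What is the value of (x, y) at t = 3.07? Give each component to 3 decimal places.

t=0.000: state=(2.300, 1.680)
step 1 (dt=0.01): k1=(-0.030, 0.579), k2=(-0.034, 0.579), k3=(-0.034, 0.579), k4=(-0.038, 0.580); state += dt/6·(k1+2k2+2k3+k4)
t=0.010: state=(2.300, 1.686)
t=0.020: state=(2.299, 1.692)
t=0.030: state=(2.299, 1.697)
continuing one RK4 step at a time; state shown every 10 steps (Δt=0.1):
t=0.100: state=(2.293, 1.739)
t=0.200: state=(2.278, 1.798)
t=0.300: state=(2.255, 1.857)
t=0.400: state=(2.224, 1.916)
t=0.500: state=(2.186, 1.972)
t=0.600: state=(2.142, 2.024)
t=0.700: state=(2.093, 2.072)
t=0.800: state=(2.039, 2.115)
t=0.900: state=(1.981, 2.152)
t=1.000: state=(1.922, 2.181)
t=1.100: state=(1.861, 2.203)
t=1.200: state=(1.800, 2.217)
t=1.300: state=(1.741, 2.223)
t=1.400: state=(1.683, 2.222)
t=1.500: state=(1.627, 2.213)
t=1.600: state=(1.575, 2.196)
t=1.700: state=(1.526, 2.173)
t=1.800: state=(1.480, 2.145)
t=1.900: state=(1.439, 2.111)
t=2.000: state=(1.402, 2.073)
t=2.100: state=(1.369, 2.032)
t=2.200: state=(1.341, 1.987)
t=2.300: state=(1.316, 1.941)
t=2.400: state=(1.296, 1.893)
t=2.500: state=(1.280, 1.844)
t=2.600: state=(1.268, 1.795)
t=2.700: state=(1.259, 1.746)
t=2.800: state=(1.254, 1.698)
t=2.900: state=(1.253, 1.651)
t=3.000: state=(1.255, 1.605)
t=3.070: state=(1.259, 1.574)

(x, y) = (1.259, 1.574)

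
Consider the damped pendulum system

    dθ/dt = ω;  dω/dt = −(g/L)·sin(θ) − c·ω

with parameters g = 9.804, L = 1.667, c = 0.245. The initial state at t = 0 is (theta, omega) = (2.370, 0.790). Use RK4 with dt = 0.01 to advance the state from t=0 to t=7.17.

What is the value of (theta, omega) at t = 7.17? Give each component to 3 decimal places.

(theta, omega) = (0.038, -2.114)

t=0.000: state=(2.370, 0.790)
step 1 (dt=0.01): k1=(0.790, -4.294), k2=(0.769, -4.272), k3=(0.769, -4.273), k4=(0.747, -4.251); state += dt/6·(k1+2k2+2k3+k4)
t=0.010: state=(2.378, 0.747)
t=0.020: state=(2.385, 0.705)
t=0.030: state=(2.392, 0.663)
continuing one RK4 step at a time; state shown every 25 steps (Δt=0.25):
t=0.250: state=(2.442, -0.192)
t=0.500: state=(2.275, -1.166)
t=0.750: state=(1.842, -2.331)
t=1.000: state=(1.100, -3.582)
t=1.250: state=(0.108, -4.154)
t=1.500: state=(-0.860, -3.376)
t=1.750: state=(-1.519, -1.858)
t=2.000: state=(-1.790, -0.336)
t=2.250: state=(-1.696, 1.081)
t=2.500: state=(-1.255, 2.428)
t=2.750: state=(-0.514, 3.376)
t=3.000: state=(0.344, 3.284)
t=3.250: state=(1.040, 2.168)
t=3.500: state=(1.399, 0.692)
t=3.750: state=(1.389, -0.760)
t=4.000: state=(1.032, -2.055)
t=4.250: state=(0.401, -2.868)
t=4.500: state=(-0.322, -2.743)
t=4.750: state=(-0.897, -1.748)
t=5.000: state=(-1.168, -0.402)
t=5.250: state=(-1.099, 0.929)
t=5.500: state=(-0.723, 2.012)
t=5.750: state=(-0.144, 2.493)
t=6.000: state=(0.450, 2.115)
t=6.250: state=(0.860, 1.101)
t=6.500: state=(0.983, -0.122)
t=6.750: state=(0.807, -1.246)
t=7.000: state=(0.392, -1.987)
t=7.170: state=(0.038, -2.114)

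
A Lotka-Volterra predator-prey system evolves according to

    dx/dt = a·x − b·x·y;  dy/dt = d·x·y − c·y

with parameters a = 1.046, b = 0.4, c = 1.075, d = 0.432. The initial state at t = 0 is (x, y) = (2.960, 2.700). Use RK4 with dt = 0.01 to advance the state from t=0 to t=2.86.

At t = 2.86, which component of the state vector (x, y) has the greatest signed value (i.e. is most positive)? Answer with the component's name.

t=0.000: state=(2.960, 2.700)
step 1 (dt=0.01): k1=(-0.101, 0.550), k2=(-0.104, 0.550), k3=(-0.104, 0.550), k4=(-0.107, 0.550); state += dt/6·(k1+2k2+2k3+k4)
t=0.010: state=(2.959, 2.706)
t=0.020: state=(2.958, 2.711)
t=0.030: state=(2.957, 2.716)
continuing one RK4 step at a time; state shown every 10 steps (Δt=0.1):
t=0.100: state=(2.947, 2.755)
t=0.200: state=(2.927, 2.809)
t=0.300: state=(2.901, 2.861)
t=0.400: state=(2.870, 2.911)
t=0.500: state=(2.834, 2.957)
t=0.600: state=(2.793, 2.999)
t=0.700: state=(2.748, 3.035)
t=0.800: state=(2.701, 3.067)
t=0.900: state=(2.651, 3.091)
t=1.000: state=(2.600, 3.110)
t=1.100: state=(2.548, 3.121)
t=1.200: state=(2.497, 3.126)
t=1.300: state=(2.447, 3.124)
t=1.400: state=(2.398, 3.115)
t=1.500: state=(2.351, 3.099)
t=1.600: state=(2.307, 3.078)
t=1.700: state=(2.265, 3.051)
t=1.800: state=(2.228, 3.020)
t=1.900: state=(2.193, 2.983)
t=2.000: state=(2.163, 2.944)
t=2.100: state=(2.137, 2.901)
t=2.200: state=(2.114, 2.856)
t=2.300: state=(2.096, 2.809)
t=2.400: state=(2.082, 2.761)
t=2.500: state=(2.072, 2.712)
t=2.600: state=(2.066, 2.663)
t=2.700: state=(2.064, 2.615)
t=2.800: state=(2.066, 2.567)
t=2.860: state=(2.069, 2.539)
compare at T: x=2.069, y=2.539

largest component: y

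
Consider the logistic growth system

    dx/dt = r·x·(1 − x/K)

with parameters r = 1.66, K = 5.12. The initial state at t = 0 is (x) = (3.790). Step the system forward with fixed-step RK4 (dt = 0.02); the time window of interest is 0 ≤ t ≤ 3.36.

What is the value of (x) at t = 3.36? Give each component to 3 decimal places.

(x) = (5.113)

t=0.000: state=(3.790)
step 1 (dt=0.02): k1=(1.634), k2=(1.621), k3=(1.621), k4=(1.608); state += dt/6·(k1+2k2+2k3+k4)
t=0.020: state=(3.822)
t=0.040: state=(3.854)
t=0.060: state=(3.886)
continuing one RK4 step at a time; state shown every 10 steps (Δt=0.2):
t=0.200: state=(4.090)
t=0.400: state=(4.337)
t=0.600: state=(4.533)
t=0.800: state=(4.684)
t=1.000: state=(4.800)
t=1.200: state=(4.886)
t=1.400: state=(4.950)
t=1.600: state=(4.997)
t=1.800: state=(5.031)
t=2.000: state=(5.056)
t=2.200: state=(5.074)
t=2.400: state=(5.087)
t=2.600: state=(5.096)
t=2.800: state=(5.103)
t=3.000: state=(5.108)
t=3.200: state=(5.111)
t=3.360: state=(5.113)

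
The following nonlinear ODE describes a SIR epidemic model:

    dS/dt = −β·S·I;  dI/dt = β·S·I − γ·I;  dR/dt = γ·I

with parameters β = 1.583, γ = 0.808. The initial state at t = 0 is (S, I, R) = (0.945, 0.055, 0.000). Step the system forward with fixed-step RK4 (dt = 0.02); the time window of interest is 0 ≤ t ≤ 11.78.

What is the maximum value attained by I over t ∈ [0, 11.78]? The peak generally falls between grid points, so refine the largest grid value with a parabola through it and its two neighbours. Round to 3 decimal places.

t=0.000: state=(0.945, 0.055, 0.000)
step 1 (dt=0.02): k1=(-0.082, 0.038, 0.044), k2=(-0.083, 0.038, 0.045), k3=(-0.083, 0.038, 0.045), k4=(-0.083, 0.038, 0.045); state += dt/6·(k1+2k2+2k3+k4)
t=0.020: state=(0.943, 0.056, 0.001)
t=0.040: state=(0.942, 0.057, 0.002)
t=0.060: state=(0.940, 0.057, 0.003)
continuing one RK4 step at a time; state shown every 25 steps (Δt=0.5):
t=0.500: state=(0.897, 0.076, 0.026)
t=1.000: state=(0.837, 0.101, 0.062)
t=1.500: state=(0.764, 0.127, 0.108)
t=2.000: state=(0.684, 0.151, 0.165)
t=2.500: state=(0.603, 0.168, 0.229)
t=3.000: state=(0.526, 0.175, 0.299)
t=3.500: state=(0.458, 0.172, 0.369)
t=4.000: state=(0.401, 0.162, 0.437)
t=4.500: state=(0.355, 0.145, 0.499)
t=5.000: state=(0.319, 0.127, 0.554)
t=5.500: state=(0.291, 0.108, 0.601)
t=6.000: state=(0.269, 0.090, 0.641)
t=6.500: state=(0.252, 0.074, 0.674)
t=7.000: state=(0.239, 0.060, 0.701)
t=7.500: state=(0.229, 0.048, 0.723)
t=8.000: state=(0.222, 0.038, 0.740)
t=8.500: state=(0.216, 0.030, 0.754)
t=9.000: state=(0.211, 0.024, 0.765)
t=9.500: state=(0.208, 0.019, 0.773)
t=10.000: state=(0.205, 0.015, 0.780)
t=10.500: state=(0.203, 0.012, 0.786)
t=11.000: state=(0.201, 0.009, 0.790)
t=11.500: state=(0.200, 0.007, 0.793)
t=11.780: state=(0.199, 0.006, 0.795)
largest grid value and its neighbours: I(3.100)=0.17518, I(3.120)=0.17518, I(3.140)=0.17517
parabola through these three points peaks at t≈3.110 with I≈0.17518

max I = 0.175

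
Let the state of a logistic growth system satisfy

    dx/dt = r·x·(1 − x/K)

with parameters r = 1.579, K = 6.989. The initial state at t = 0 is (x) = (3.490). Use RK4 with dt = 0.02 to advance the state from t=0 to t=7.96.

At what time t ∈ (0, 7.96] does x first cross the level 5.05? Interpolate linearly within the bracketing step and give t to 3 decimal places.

t = 0.608

t=0.000: state=(3.490)
step 1 (dt=0.02): k1=(2.759), k2=(2.759), k3=(2.759), k4=(2.758); state += dt/6·(k1+2k2+2k3+k4)
t=0.020: state=(3.545)
t=0.040: state=(3.600)
t=0.060: state=(3.655)
continuing one RK4 step at a time; state shown every 25 steps (Δt=0.5):
t=0.500: state=(4.803)
t=0.600: state=(5.033)
next step: t=0.620: state=(5.077) — x has crossed 5.05
linear interpolation between t=0.600 (5.03259) and t=0.620 (5.07677) → t≈0.608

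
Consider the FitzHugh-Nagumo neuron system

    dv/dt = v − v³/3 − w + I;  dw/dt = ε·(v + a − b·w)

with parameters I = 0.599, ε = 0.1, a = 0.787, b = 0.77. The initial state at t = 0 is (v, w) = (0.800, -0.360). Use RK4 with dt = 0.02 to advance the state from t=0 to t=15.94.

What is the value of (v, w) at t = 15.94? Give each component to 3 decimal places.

(v, w) = (-1.917, 0.964)

t=0.000: state=(0.800, -0.360)
step 1 (dt=0.02): k1=(1.588, 0.186), k2=(1.592, 0.188), k3=(1.592, 0.188), k4=(1.595, 0.189); state += dt/6·(k1+2k2+2k3+k4)
t=0.020: state=(0.832, -0.356)
t=0.040: state=(0.864, -0.352)
t=0.060: state=(0.896, -0.349)
continuing one RK4 step at a time; state shown every 50 steps (Δt=1):
t=1.000: state=(1.899, -0.115)
t=2.000: state=(1.946, 0.157)
t=3.000: state=(1.861, 0.404)
t=4.000: state=(1.766, 0.625)
t=5.000: state=(1.668, 0.819)
t=6.000: state=(1.566, 0.990)
t=7.000: state=(1.457, 1.138)
t=8.000: state=(1.338, 1.264)
t=9.000: state=(1.203, 1.368)
t=10.000: state=(1.039, 1.451)
t=11.000: state=(0.814, 1.509)
t=12.000: state=(0.437, 1.535)
t=13.000: state=(-0.418, 1.503)
t=14.000: state=(-1.735, 1.358)
t=15.000: state=(-1.966, 1.149)
t=15.940: state=(-1.917, 0.964)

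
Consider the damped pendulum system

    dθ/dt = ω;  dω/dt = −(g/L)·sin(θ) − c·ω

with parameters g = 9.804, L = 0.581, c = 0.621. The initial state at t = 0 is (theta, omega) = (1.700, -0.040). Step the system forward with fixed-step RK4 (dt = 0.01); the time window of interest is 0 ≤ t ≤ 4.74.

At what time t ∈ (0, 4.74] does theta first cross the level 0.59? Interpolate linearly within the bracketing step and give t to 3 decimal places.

t=0.000: state=(1.700, -0.040)
step 1 (dt=0.01): k1=(-0.040, -16.709), k2=(-0.124, -16.657), k3=(-0.123, -16.658), k4=(-0.207, -16.608); state += dt/6·(k1+2k2+2k3+k4)
t=0.010: state=(1.699, -0.207)
t=0.020: state=(1.696, -0.372)
t=0.030: state=(1.691, -0.537)
continuing one RK4 step at a time; state shown every 20 steps (Δt=0.2):
t=0.200: state=(1.370, -3.193)
t=0.380: state=(0.591, -5.218)
next step: t=0.390: state=(0.538, -5.276) — theta has crossed 0.59
linear interpolation between t=0.380 (0.59058) and t=0.390 (0.53810) → t≈0.380

t = 0.380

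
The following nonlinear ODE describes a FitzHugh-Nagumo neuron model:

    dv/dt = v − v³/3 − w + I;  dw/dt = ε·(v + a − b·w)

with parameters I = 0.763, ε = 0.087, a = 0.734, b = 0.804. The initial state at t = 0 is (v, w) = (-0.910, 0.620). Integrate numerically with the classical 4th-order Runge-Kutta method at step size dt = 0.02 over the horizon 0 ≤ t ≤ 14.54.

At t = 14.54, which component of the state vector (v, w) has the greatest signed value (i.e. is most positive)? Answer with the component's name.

largest component: v

t=0.000: state=(-0.910, 0.620)
step 1 (dt=0.02): k1=(-0.516, -0.059), k2=(-0.516, -0.059), k3=(-0.516, -0.059), k4=(-0.516, -0.059); state += dt/6·(k1+2k2+2k3+k4)
t=0.020: state=(-0.920, 0.619)
t=0.040: state=(-0.931, 0.618)
t=0.060: state=(-0.941, 0.616)
continuing one RK4 step at a time; state shown every 25 steps (Δt=0.5):
t=0.500: state=(-1.160, 0.586)
t=1.000: state=(-1.355, 0.543)
t=1.500: state=(-1.466, 0.495)
t=2.000: state=(-1.511, 0.446)
t=2.500: state=(-1.517, 0.397)
t=3.000: state=(-1.503, 0.350)
t=3.500: state=(-1.478, 0.306)
t=4.000: state=(-1.448, 0.264)
t=4.500: state=(-1.415, 0.225)
t=5.000: state=(-1.381, 0.189)
t=5.500: state=(-1.345, 0.155)
t=6.000: state=(-1.307, 0.125)
t=6.500: state=(-1.269, 0.097)
t=7.000: state=(-1.229, 0.072)
t=7.500: state=(-1.188, 0.049)
t=8.000: state=(-1.144, 0.029)
t=8.500: state=(-1.098, 0.011)
t=9.000: state=(-1.049, -0.004)
t=9.500: state=(-0.995, -0.016)
t=10.000: state=(-0.936, -0.025)
t=10.500: state=(-0.868, -0.032)
t=11.000: state=(-0.790, -0.035)
t=11.500: state=(-0.694, -0.034)
t=12.000: state=(-0.571, -0.028)
t=12.500: state=(-0.403, -0.017)
t=13.000: state=(-0.158, 0.003)
t=13.500: state=(0.225, 0.035)
t=14.000: state=(0.798, 0.086)
t=14.500: state=(1.425, 0.163)
t=14.540: state=(1.466, 0.170)
compare at T: v=1.466, w=0.170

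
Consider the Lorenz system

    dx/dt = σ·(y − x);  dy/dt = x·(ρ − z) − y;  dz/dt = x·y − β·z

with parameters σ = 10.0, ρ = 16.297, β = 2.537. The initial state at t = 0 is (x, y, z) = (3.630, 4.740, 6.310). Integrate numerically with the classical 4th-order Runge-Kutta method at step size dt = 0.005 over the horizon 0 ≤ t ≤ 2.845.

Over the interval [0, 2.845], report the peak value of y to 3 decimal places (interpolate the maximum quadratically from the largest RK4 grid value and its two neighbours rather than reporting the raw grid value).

max y = 12.274

t=0.000: state=(3.630, 4.740, 6.310)
step 1 (dt=0.005): k1=(11.100, 31.513, 1.198), k2=(11.610, 31.700, 1.610), k3=(11.602, 31.709, 1.615), k4=(12.105, 31.904, 2.037); state += dt/6·(k1+2k2+2k3+k4)
t=0.005: state=(3.688, 4.899, 6.318)
t=0.010: state=(3.751, 5.059, 6.330)
t=0.015: state=(3.819, 5.222, 6.347)
continuing one RK4 step at a time; state shown every 20 steps (Δt=0.1):
t=0.100: state=(5.616, 8.369, 7.570)
t=0.200: state=(8.770, 11.930, 12.583)
t=0.300: state=(10.613, 10.444, 20.169)
t=0.400: state=(8.263, 4.395, 21.997)
t=0.500: state=(4.512, 1.417, 18.528)
t=0.600: state=(2.385, 1.143, 14.713)
t=0.700: state=(1.757, 1.622, 11.651)
t=0.800: state=(1.964, 2.482, 9.367)
t=0.900: state=(2.797, 3.974, 7.937)
t=1.000: state=(4.403, 6.481, 7.818)
t=1.100: state=(6.946, 9.847, 10.237)
t=1.200: state=(9.577, 11.398, 16.151)
t=1.300: state=(9.587, 7.663, 21.137)
t=1.400: state=(6.581, 3.193, 20.173)
t=1.500: state=(3.791, 1.785, 16.675)
t=1.600: state=(2.549, 1.969, 13.421)
t=1.700: state=(2.445, 2.752, 10.912)
t=1.800: state=(3.108, 4.129, 9.296)
t=1.900: state=(4.523, 6.352, 8.975)
t=2.000: state=(6.729, 9.214, 10.898)
t=2.100: state=(8.994, 10.634, 15.688)
t=2.200: state=(9.229, 7.913, 20.064)
t=2.300: state=(6.888, 4.045, 19.778)
t=2.400: state=(4.406, 2.509, 16.859)
t=2.500: state=(3.186, 2.589, 13.879)
t=2.600: state=(3.078, 3.404, 11.568)
t=2.700: state=(3.782, 4.858, 10.209)
t=2.800: state=(5.226, 7.023, 10.290)
t=2.845: state=(6.092, 8.126, 11.008)
largest grid value and its neighbours: y(0.225)=12.25802, y(0.230)=12.27317, y(0.235)=12.26977
parabola through these three points peaks at t≈0.232 with y≈12.27410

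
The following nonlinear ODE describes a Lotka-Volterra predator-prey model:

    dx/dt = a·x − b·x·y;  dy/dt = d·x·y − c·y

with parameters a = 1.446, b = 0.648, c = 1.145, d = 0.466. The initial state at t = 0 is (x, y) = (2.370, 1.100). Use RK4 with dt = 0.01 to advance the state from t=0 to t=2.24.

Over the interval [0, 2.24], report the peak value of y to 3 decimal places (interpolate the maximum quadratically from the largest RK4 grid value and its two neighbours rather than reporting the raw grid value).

max y = 3.959

t=0.000: state=(2.370, 1.100)
step 1 (dt=0.01): k1=(1.738, -0.045), k2=(1.744, -0.040), k3=(1.744, -0.040), k4=(1.751, -0.036); state += dt/6·(k1+2k2+2k3+k4)
t=0.010: state=(2.387, 1.100)
t=0.020: state=(2.405, 1.099)
t=0.030: state=(2.423, 1.099)
continuing one RK4 step at a time; state shown every 10 steps (Δt=0.1):
t=0.100: state=(2.550, 1.100)
t=0.200: state=(2.744, 1.110)
t=0.300: state=(2.949, 1.130)
t=0.400: state=(3.164, 1.162)
t=0.500: state=(3.386, 1.207)
t=0.600: state=(3.612, 1.267)
t=0.700: state=(3.836, 1.344)
t=0.800: state=(4.050, 1.441)
t=0.900: state=(4.247, 1.559)
t=1.000: state=(4.417, 1.702)
t=1.100: state=(4.547, 1.870)
t=1.200: state=(4.626, 2.066)
t=1.300: state=(4.643, 2.287)
t=1.400: state=(4.590, 2.530)
t=1.500: state=(4.465, 2.787)
t=1.600: state=(4.271, 3.047)
t=1.700: state=(4.018, 3.297)
t=1.800: state=(3.722, 3.522)
t=1.900: state=(3.402, 3.709)
t=2.000: state=(3.077, 3.846)
t=2.100: state=(2.763, 3.930)
t=2.200: state=(2.472, 3.959)
t=2.240: state=(2.364, 3.956)
largest grid value and its neighbours: y(2.200)=3.95882, y(2.210)=3.95884, y(2.220)=3.95835
parabola through these three points peaks at t≈2.205 with y≈3.95889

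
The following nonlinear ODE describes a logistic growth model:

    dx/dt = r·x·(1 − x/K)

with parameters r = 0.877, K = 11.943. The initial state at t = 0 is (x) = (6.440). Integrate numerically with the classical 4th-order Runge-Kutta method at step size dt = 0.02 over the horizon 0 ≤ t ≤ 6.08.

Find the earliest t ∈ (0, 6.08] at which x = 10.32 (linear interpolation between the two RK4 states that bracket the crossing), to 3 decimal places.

t=0.000: state=(6.440)
step 1 (dt=0.02): k1=(2.602), k2=(2.601), k3=(2.601), k4=(2.599); state += dt/6·(k1+2k2+2k3+k4)
t=0.020: state=(6.492)
t=0.040: state=(6.544)
t=0.060: state=(6.596)
continuing one RK4 step at a time; state shown every 10 steps (Δt=0.2):
t=0.200: state=(6.956)
t=0.400: state=(7.457)
t=0.600: state=(7.936)
t=0.800: state=(8.389)
t=1.000: state=(8.811)
t=1.200: state=(9.199)
t=1.400: state=(9.552)
t=1.600: state=(9.870)
t=1.800: state=(10.153)
t=1.920: state=(10.308)
next step: t=1.940: state=(10.332) — x has crossed 10.32
linear interpolation between t=1.920 (10.30771) and t=1.940 (10.33231) → t≈1.930

t = 1.930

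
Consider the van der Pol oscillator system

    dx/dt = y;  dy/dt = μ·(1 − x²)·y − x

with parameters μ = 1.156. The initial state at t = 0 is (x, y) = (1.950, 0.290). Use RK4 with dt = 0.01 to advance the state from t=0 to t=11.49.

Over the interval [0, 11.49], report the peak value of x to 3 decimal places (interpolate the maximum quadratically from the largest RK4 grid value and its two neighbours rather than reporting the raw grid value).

t=0.000: state=(1.950, 0.290)
step 1 (dt=0.01): k1=(0.290, -2.890), k2=(0.276, -2.846), k3=(0.276, -2.847), k4=(0.262, -2.803); state += dt/6·(k1+2k2+2k3+k4)
t=0.010: state=(1.953, 0.262)
t=0.020: state=(1.955, 0.234)
t=0.030: state=(1.957, 0.207)
continuing one RK4 step at a time; state shown every 50 steps (Δt=0.5):
t=0.500: state=(1.869, -0.431)
t=1.000: state=(1.592, -0.661)
t=1.500: state=(1.201, -0.929)
t=2.000: state=(0.615, -1.494)
t=2.500: state=(-0.400, -2.632)
t=3.000: state=(-1.682, -1.765)
t=3.500: state=(-2.007, 0.102)
t=4.000: state=(-1.829, 0.516)
t=4.500: state=(-1.521, 0.714)
t=5.000: state=(-1.097, 1.017)
t=5.500: state=(-0.443, 1.697)
t=6.000: state=(0.697, 2.812)
t=6.500: state=(1.843, 1.183)
t=7.000: state=(1.988, -0.252)
t=7.500: state=(1.771, -0.560)
t=8.000: state=(1.442, -0.764)
t=8.500: state=(0.983, -1.118)
t=9.000: state=(0.248, -1.932)
t=9.500: state=(-1.002, -2.816)
t=10.000: state=(-1.943, -0.682)
t=10.500: state=(-1.955, 0.354)
t=11.000: state=(-1.708, 0.601)
t=11.490: state=(-1.365, 0.814)
largest grid value and its neighbours: x(6.830)=2.01075, x(6.840)=2.01075, x(6.850)=2.01056
parabola through these three points peaks at t≈6.835 with x≈2.01077

max x = 2.011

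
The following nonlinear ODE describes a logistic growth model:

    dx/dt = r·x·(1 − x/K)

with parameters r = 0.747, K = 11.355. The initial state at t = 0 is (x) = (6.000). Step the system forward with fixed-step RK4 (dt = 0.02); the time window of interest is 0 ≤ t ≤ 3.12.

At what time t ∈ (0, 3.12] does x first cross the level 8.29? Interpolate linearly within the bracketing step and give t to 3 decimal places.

t=0.000: state=(6.000)
step 1 (dt=0.02): k1=(2.114), k2=(2.113), k3=(2.113), k4=(2.112); state += dt/6·(k1+2k2+2k3+k4)
t=0.020: state=(6.042)
t=0.040: state=(6.084)
t=0.060: state=(6.127)
continuing one RK4 step at a time; state shown every 10 steps (Δt=0.2):
t=0.200: state=(6.420)
t=0.400: state=(6.832)
t=0.600: state=(7.232)
t=0.800: state=(7.616)
t=1.000: state=(7.980)
t=1.160: state=(8.257)
next step: t=1.180: state=(8.290) — x has crossed 8.29
linear interpolation between t=1.160 (8.25687) and t=1.180 (8.29042) → t≈1.180

t = 1.180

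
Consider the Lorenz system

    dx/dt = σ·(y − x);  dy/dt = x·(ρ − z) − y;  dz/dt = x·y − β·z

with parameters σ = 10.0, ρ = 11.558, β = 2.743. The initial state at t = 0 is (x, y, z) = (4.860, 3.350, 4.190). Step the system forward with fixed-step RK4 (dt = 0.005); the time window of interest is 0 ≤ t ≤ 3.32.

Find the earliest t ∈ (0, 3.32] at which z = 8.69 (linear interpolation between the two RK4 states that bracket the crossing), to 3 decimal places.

t = 0.228

t=0.000: state=(4.860, 3.350, 4.190)
step 1 (dt=0.005): k1=(-15.100, 32.458, 4.788), k2=(-13.911, 32.041, 5.020), k3=(-13.951, 32.062, 5.023), k4=(-12.799, 31.664, 5.253); state += dt/6·(k1+2k2+2k3+k4)
t=0.005: state=(4.790, 3.510, 4.215)
t=0.010: state=(4.732, 3.667, 4.243)
t=0.015: state=(4.684, 3.820, 4.272)
continuing one RK4 step at a time; state shown every 40 steps (Δt=0.2):
t=0.200: state=(6.576, 8.386, 7.682)
t=0.225: state=(7.021, 8.755, 8.584)
next step: t=0.230: state=(7.107, 8.812, 8.775) — z has crossed 8.69
linear interpolation between t=0.225 (8.58419) and t=0.230 (8.77540) → t≈0.228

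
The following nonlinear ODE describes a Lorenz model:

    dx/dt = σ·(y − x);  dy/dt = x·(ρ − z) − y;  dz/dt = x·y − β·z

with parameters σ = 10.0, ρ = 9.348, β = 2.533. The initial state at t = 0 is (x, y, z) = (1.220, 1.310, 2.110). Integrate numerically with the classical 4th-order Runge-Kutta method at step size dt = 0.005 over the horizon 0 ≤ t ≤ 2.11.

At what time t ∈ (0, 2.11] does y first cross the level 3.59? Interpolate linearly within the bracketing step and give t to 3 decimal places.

t = 0.219

t=0.000: state=(1.220, 1.310, 2.110)
step 1 (dt=0.005): k1=(0.900, 7.520, -3.746), k2=(1.066, 7.529, -3.697), k3=(1.062, 7.532, -3.697), k4=(1.224, 7.544, -3.647); state += dt/6·(k1+2k2+2k3+k4)
t=0.005: state=(1.225, 1.348, 2.092)
t=0.010: state=(1.232, 1.385, 2.074)
t=0.015: state=(1.241, 1.423, 2.056)
continuing one RK4 step at a time; state shown every 20 steps (Δt=0.1):
t=0.100: state=(1.572, 2.142, 1.848)
t=0.200: state=(2.341, 3.316, 1.906)
t=0.215: state=(2.492, 3.533, 1.957)
next step: t=0.220: state=(2.545, 3.608, 1.977) — y has crossed 3.59
linear interpolation between t=0.215 (3.53325) and t=0.220 (3.60833) → t≈0.219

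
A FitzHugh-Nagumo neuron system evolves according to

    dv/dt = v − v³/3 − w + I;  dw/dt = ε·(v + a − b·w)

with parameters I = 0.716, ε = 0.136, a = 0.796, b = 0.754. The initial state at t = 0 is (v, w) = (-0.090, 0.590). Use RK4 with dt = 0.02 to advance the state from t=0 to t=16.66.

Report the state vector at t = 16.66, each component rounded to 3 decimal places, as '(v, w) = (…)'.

(v, w) = (-0.981, -0.080)

t=0.000: state=(-0.090, 0.590)
step 1 (dt=0.02): k1=(0.036, 0.036), k2=(0.036, 0.036), k3=(0.036, 0.036), k4=(0.036, 0.036); state += dt/6·(k1+2k2+2k3+k4)
t=0.020: state=(-0.089, 0.591)
t=0.040: state=(-0.089, 0.591)
t=0.060: state=(-0.088, 0.592)
continuing one RK4 step at a time; state shown every 50 steps (Δt=1):
t=1.000: state=(-0.054, 0.626)
t=2.000: state=(-0.018, 0.663)
t=3.000: state=(0.014, 0.701)
t=4.000: state=(0.035, 0.739)
t=5.000: state=(0.030, 0.775)
t=6.000: state=(-0.042, 0.802)
t=7.000: state=(-0.270, 0.809)
t=8.000: state=(-0.799, 0.767)
t=9.000: state=(-1.410, 0.649)
t=10.000: state=(-1.592, 0.490)
t=11.000: state=(-1.554, 0.341)
t=12.000: state=(-1.471, 0.215)
t=13.000: state=(-1.377, 0.113)
t=14.000: state=(-1.278, 0.033)
t=15.000: state=(-1.175, -0.026)
t=16.000: state=(-1.063, -0.065)
t=16.660: state=(-0.981, -0.080)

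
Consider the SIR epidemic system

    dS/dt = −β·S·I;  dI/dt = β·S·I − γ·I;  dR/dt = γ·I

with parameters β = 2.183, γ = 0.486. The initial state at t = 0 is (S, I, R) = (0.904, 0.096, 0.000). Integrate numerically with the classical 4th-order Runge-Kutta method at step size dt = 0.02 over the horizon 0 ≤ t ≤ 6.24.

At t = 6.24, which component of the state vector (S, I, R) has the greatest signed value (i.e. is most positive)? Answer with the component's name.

t=0.000: state=(0.904, 0.096, 0.000)
step 1 (dt=0.02): k1=(-0.189, 0.143, 0.047), k2=(-0.192, 0.145, 0.047), k3=(-0.192, 0.145, 0.047), k4=(-0.194, 0.146, 0.048); state += dt/6·(k1+2k2+2k3+k4)
t=0.020: state=(0.900, 0.099, 0.001)
t=0.040: state=(0.896, 0.102, 0.002)
t=0.060: state=(0.892, 0.105, 0.003)
continuing one RK4 step at a time; state shown every 25 steps (Δt=0.5):
t=0.500: state=(0.777, 0.190, 0.034)
t=1.000: state=(0.590, 0.315, 0.095)
t=1.500: state=(0.393, 0.421, 0.185)
t=2.000: state=(0.241, 0.465, 0.294)
t=2.500: state=(0.146, 0.448, 0.406)
t=3.000: state=(0.092, 0.399, 0.509)
t=3.500: state=(0.061, 0.340, 0.599)
t=4.000: state=(0.044, 0.282, 0.675)
t=4.500: state=(0.033, 0.230, 0.737)
t=5.000: state=(0.026, 0.187, 0.787)
t=5.500: state=(0.022, 0.150, 0.828)
t=6.000: state=(0.019, 0.120, 0.861)
t=6.240: state=(0.018, 0.108, 0.874)
compare at T: S=0.018, I=0.108, R=0.874

largest component: R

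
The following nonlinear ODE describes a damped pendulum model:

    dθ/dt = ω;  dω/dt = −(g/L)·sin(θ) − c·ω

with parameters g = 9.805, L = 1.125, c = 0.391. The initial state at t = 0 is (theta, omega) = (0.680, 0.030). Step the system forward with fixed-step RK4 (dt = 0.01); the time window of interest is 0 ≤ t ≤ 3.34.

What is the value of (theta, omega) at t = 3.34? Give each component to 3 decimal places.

t=0.000: state=(0.680, 0.030)
step 1 (dt=0.01): k1=(0.030, -5.492), k2=(0.003, -5.482), k3=(0.003, -5.481), k4=(-0.025, -5.471); state += dt/6·(k1+2k2+2k3+k4)
t=0.010: state=(0.680, -0.025)
t=0.020: state=(0.680, -0.079)
t=0.030: state=(0.678, -0.134)
continuing one RK4 step at a time; state shown every 20 steps (Δt=0.2):
t=0.200: state=(0.581, -0.982)
t=0.400: state=(0.311, -1.643)
t=0.600: state=(-0.038, -1.745)
t=0.800: state=(-0.349, -1.276)
t=1.000: state=(-0.525, -0.449)
t=1.200: state=(-0.524, 0.446)
t=1.400: state=(-0.360, 1.145)
t=1.600: state=(-0.093, 1.439)
t=1.800: state=(0.183, 1.247)
t=2.000: state=(0.380, 0.671)
t=2.200: state=(0.441, -0.067)
t=2.400: state=(0.358, -0.730)
t=2.600: state=(0.167, -1.118)
t=2.800: state=(-0.063, -1.118)
t=3.000: state=(-0.256, -0.756)
t=3.200: state=(-0.352, -0.182)
t=3.340: state=(-0.347, 0.240)

(theta, omega) = (-0.347, 0.240)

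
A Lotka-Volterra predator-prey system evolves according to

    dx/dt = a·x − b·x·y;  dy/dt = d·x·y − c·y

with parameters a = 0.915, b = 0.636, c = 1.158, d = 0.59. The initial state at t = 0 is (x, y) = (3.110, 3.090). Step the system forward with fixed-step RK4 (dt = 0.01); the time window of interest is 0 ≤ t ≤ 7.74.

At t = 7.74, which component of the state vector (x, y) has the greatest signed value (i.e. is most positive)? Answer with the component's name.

t=0.000: state=(3.110, 3.090)
step 1 (dt=0.01): k1=(-3.266, 2.092), k2=(-3.270, 2.069), k3=(-3.269, 2.069), k4=(-3.272, 2.046); state += dt/6·(k1+2k2+2k3+k4)
t=0.010: state=(3.077, 3.111)
t=0.020: state=(3.045, 3.131)
t=0.030: state=(3.012, 3.151)
continuing one RK4 step at a time; state shown every 25 steps (Δt=0.25):
t=0.250: state=(2.314, 3.448)
t=0.500: state=(1.673, 3.455)
t=0.750: state=(1.236, 3.198)
t=1.000: state=(0.963, 2.811)
t=1.250: state=(0.800, 2.394)
t=1.500: state=(0.710, 2.002)
t=1.750: state=(0.667, 1.658)
t=2.000: state=(0.660, 1.368)
t=2.250: state=(0.681, 1.130)
t=2.500: state=(0.726, 0.939)
t=2.750: state=(0.796, 0.786)
t=3.000: state=(0.892, 0.666)
t=3.250: state=(1.016, 0.574)
t=3.500: state=(1.173, 0.505)
t=3.750: state=(1.367, 0.455)
t=4.000: state=(1.602, 0.424)
t=4.250: state=(1.885, 0.410)
t=4.500: state=(2.220, 0.416)
t=4.750: state=(2.607, 0.444)
t=5.000: state=(3.040, 0.504)
t=5.250: state=(3.501, 0.611)
t=5.500: state=(3.941, 0.792)
t=5.750: state=(4.273, 1.089)
t=6.000: state=(4.366, 1.548)
t=6.250: state=(4.090, 2.173)
t=6.500: state=(3.447, 2.846)
t=6.750: state=(2.640, 3.339)
t=7.000: state=(1.919, 3.492)
t=7.250: state=(1.398, 3.330)
t=7.500: state=(1.062, 2.983)
t=7.740: state=(0.865, 2.586)
compare at T: x=0.865, y=2.586

largest component: y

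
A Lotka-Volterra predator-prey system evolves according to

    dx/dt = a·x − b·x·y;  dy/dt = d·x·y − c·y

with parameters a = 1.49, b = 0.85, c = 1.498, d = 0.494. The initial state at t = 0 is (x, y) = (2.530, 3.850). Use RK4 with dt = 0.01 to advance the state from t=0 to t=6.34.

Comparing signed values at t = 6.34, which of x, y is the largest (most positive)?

largest component: x

t=0.000: state=(2.530, 3.850)
step 1 (dt=0.01): k1=(-4.510, -0.955), k2=(-4.459, -0.997), k3=(-4.459, -0.997), k4=(-4.409, -1.038); state += dt/6·(k1+2k2+2k3+k4)
t=0.010: state=(2.485, 3.840)
t=0.020: state=(2.442, 3.829)
t=0.030: state=(2.399, 3.818)
continuing one RK4 step at a time; state shown every 25 steps (Δt=0.25):
t=0.250: state=(1.687, 3.416)
t=0.500: state=(1.263, 2.809)
t=0.750: state=(1.075, 2.228)
t=1.000: state=(1.025, 1.742)
t=1.250: state=(1.071, 1.362)
t=1.500: state=(1.202, 1.077)
t=1.750: state=(1.420, 0.870)
t=2.000: state=(1.742, 0.726)
t=2.250: state=(2.189, 0.636)
t=2.500: state=(2.791, 0.593)
t=2.750: state=(3.570, 0.603)
t=3.000: state=(4.527, 0.683)
t=3.250: state=(5.582, 0.876)
t=3.500: state=(6.477, 1.274)
t=3.750: state=(6.686, 1.995)
t=4.000: state=(5.725, 2.988)
t=4.250: state=(4.018, 3.758)
t=4.500: state=(2.565, 3.857)
t=4.750: state=(1.706, 3.434)
t=5.000: state=(1.272, 2.828)
t=5.250: state=(1.078, 2.244)
t=5.500: state=(1.025, 1.755)
t=5.750: state=(1.069, 1.372)
t=6.000: state=(1.197, 1.084)
t=6.250: state=(1.412, 0.875)
t=6.340: state=(1.514, 0.816)
compare at T: x=1.514, y=0.816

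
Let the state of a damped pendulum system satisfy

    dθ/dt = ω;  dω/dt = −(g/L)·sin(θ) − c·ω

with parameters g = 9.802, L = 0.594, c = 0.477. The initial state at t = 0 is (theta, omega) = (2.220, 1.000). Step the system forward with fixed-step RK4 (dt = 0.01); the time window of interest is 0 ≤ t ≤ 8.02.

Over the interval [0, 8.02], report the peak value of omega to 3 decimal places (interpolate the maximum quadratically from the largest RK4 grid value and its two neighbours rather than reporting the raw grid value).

t=0.000: state=(2.220, 1.000)
step 1 (dt=0.01): k1=(1.000, -13.622), k2=(0.932, -13.539), k3=(0.932, -13.543), k4=(0.865, -13.463); state += dt/6·(k1+2k2+2k3+k4)
t=0.010: state=(2.229, 0.865)
t=0.020: state=(2.237, 0.731)
t=0.030: state=(2.244, 0.598)
continuing one RK4 step at a time; state shown every 50 steps (Δt=0.5):
t=0.500: state=(1.068, -5.702)
t=1.000: state=(-1.538, -1.947)
t=1.500: state=(-0.535, 5.196)
t=2.000: state=(1.291, 0.238)
t=2.500: state=(-0.156, -4.302)
t=3.000: state=(-0.911, 1.829)
t=3.500: state=(0.636, 2.231)
t=4.000: state=(0.318, -2.899)
t=4.500: state=(-0.694, 0.106)
t=5.000: state=(0.228, 2.216)
t=5.500: state=(0.383, -1.630)
t=6.000: state=(-0.452, -0.554)
t=6.500: state=(0.033, 1.707)
t=7.000: state=(0.330, -0.823)
t=7.500: state=(-0.274, -0.716)
t=8.000: state=(-0.052, 1.198)
t=8.020: state=(-0.028, 1.200)
largest grid value and its neighbours: omega(1.560)=5.40513, omega(1.570)=5.41017, omega(1.580)=5.40638
parabola through these three points peaks at t≈1.571 with omega≈5.41019

max omega = 5.410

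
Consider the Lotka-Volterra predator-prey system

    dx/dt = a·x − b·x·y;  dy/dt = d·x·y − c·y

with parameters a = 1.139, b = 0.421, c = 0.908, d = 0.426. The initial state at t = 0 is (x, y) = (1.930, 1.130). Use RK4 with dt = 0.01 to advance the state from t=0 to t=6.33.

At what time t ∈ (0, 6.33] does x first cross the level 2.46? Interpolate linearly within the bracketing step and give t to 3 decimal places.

t=0.000: state=(1.930, 1.130)
step 1 (dt=0.01): k1=(1.280, -0.097), k2=(1.285, -0.094), k3=(1.285, -0.094), k4=(1.289, -0.091); state += dt/6·(k1+2k2+2k3+k4)
t=0.010: state=(1.943, 1.129)
t=0.020: state=(1.956, 1.128)
t=0.030: state=(1.969, 1.127)
continuing one RK4 step at a time; state shown every 25 steps (Δt=0.25):
t=0.250: state=(2.279, 1.126)
t=0.360: state=(2.452, 1.139)
next step: t=0.370: state=(2.468, 1.140) — x has crossed 2.46
linear interpolation between t=0.360 (2.45172) and t=0.370 (2.46794) → t≈0.365

t = 0.365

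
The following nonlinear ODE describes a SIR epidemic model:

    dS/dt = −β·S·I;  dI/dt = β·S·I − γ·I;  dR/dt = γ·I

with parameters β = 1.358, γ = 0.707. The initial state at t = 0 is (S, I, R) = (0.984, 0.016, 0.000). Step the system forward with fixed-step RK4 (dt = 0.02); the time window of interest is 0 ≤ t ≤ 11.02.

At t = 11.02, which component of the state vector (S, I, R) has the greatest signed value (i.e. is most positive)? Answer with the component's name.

t=0.000: state=(0.984, 0.016, 0.000)
step 1 (dt=0.02): k1=(-0.021, 0.010, 0.011), k2=(-0.022, 0.010, 0.011), k3=(-0.022, 0.010, 0.011), k4=(-0.022, 0.010, 0.011); state += dt/6·(k1+2k2+2k3+k4)
t=0.020: state=(0.984, 0.016, 0.000)
t=0.040: state=(0.983, 0.016, 0.000)
t=0.060: state=(0.983, 0.017, 0.001)
continuing one RK4 step at a time; state shown every 25 steps (Δt=0.5):
t=0.500: state=(0.972, 0.022, 0.007)
t=1.000: state=(0.955, 0.029, 0.016)
t=1.500: state=(0.933, 0.039, 0.028)
t=2.000: state=(0.905, 0.052, 0.044)
t=2.500: state=(0.869, 0.066, 0.064)
t=3.000: state=(0.827, 0.083, 0.091)
t=3.500: state=(0.777, 0.100, 0.123)
t=4.000: state=(0.722, 0.117, 0.161)
t=4.500: state=(0.663, 0.131, 0.205)
t=5.000: state=(0.604, 0.142, 0.254)
t=5.500: state=(0.548, 0.147, 0.305)
t=6.000: state=(0.495, 0.147, 0.357)
t=6.500: state=(0.449, 0.142, 0.409)
t=7.000: state=(0.409, 0.134, 0.458)
t=7.500: state=(0.374, 0.123, 0.503)
t=8.000: state=(0.346, 0.110, 0.544)
t=8.500: state=(0.323, 0.097, 0.581)
t=9.000: state=(0.303, 0.084, 0.613)
t=9.500: state=(0.288, 0.072, 0.640)
t=10.000: state=(0.275, 0.061, 0.664)
t=10.500: state=(0.265, 0.052, 0.684)
t=11.000: state=(0.256, 0.043, 0.700)
t=11.020: state=(0.256, 0.043, 0.701)
compare at T: S=0.256, I=0.043, R=0.701

largest component: R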